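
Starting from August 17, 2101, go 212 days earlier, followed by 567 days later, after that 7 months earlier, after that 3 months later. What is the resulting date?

April 7, 2102

Counting back 212 days from August 17, 2101:
Going back 17 days from August 17, 2101 reaches the end of the previous month; 212 − 17 = 195 left.
July 2101 has 31 days: 195 − 31 = 164 left.
June 2101 has 30 days: 164 − 30 = 134 left.
May 2101 has 31 days: 134 − 31 = 103 left.
April 2101 has 30 days: 103 − 30 = 73 left.
March 2101 has 31 days: 73 − 31 = 42 left.
February 2101 has 28 days (2101 is not a leap year): 42 − 28 = 14 left.
January 2101 has 31 days; 31 − 14 = 17 → January 17, 2101.
Counting forward 567 days from January 17, 2101:
January has 31 days, so 31 − 17 = 14 days remain after January 17, 2101; 567 − 14 = 553 left.
February 2101 has 28 days (2101 is not a leap year): 553 − 28 = 525 left.
March 2101 has 31 days: 525 − 31 = 494 left.
April 2101 has 30 days: 494 − 30 = 464 left.
May 2101 has 31 days: 464 − 31 = 433 left.
June 2101 has 30 days: 433 − 30 = 403 left.
July 2101 has 31 days: 403 − 31 = 372 left.
August 2101 has 31 days: 372 − 31 = 341 left.
September 2101 has 30 days: 341 − 30 = 311 left.
October 2101 has 31 days: 311 − 31 = 280 left.
November 2101 has 30 days: 280 − 30 = 250 left.
December 2101 has 31 days: 250 − 31 = 219 left.
January 2102 has 31 days: 219 − 31 = 188 left.
February 2102 has 28 days (2102 is not a leap year): 188 − 28 = 160 left.
March 2102 has 31 days: 160 − 31 = 129 left.
April 2102 has 30 days: 129 − 30 = 99 left.
May 2102 has 31 days: 99 − 31 = 68 left.
June 2102 has 30 days: 68 − 30 = 38 left.
July 2102 has 31 days: 38 − 31 = 7 left.
7 days into August 2102 → August 7, 2102.
Subtracting 7 months from August 7, 2102:
month 8 − 7 = 1 → January 2102.
Day 7 is valid in January, giving January 7, 2102.
Counting forward 3 months from January 7, 2102:
month 1 + 3 = 4 → April 2102.
Day 7 is valid in April, giving April 7, 2102.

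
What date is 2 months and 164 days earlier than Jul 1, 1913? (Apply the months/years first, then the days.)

Going back 2 months and 164 days from July 1, 1913: first the month/year part, then the days.
month 7 − 2 = 5 → May 1913.
Day 1 is valid in May, giving May 1, 1913.
Now subtract 164 days from May 1, 1913.
Going back 1 day from May 1, 1913 reaches the end of the previous month; 164 − 1 = 163 left.
April 1913 has 30 days: 163 − 30 = 133 left.
March 1913 has 31 days: 133 − 31 = 102 left.
February 1913 has 28 days (1913 is not a leap year): 102 − 28 = 74 left.
January 1913 has 31 days: 74 − 31 = 43 left.
December 1912 has 31 days: 43 − 31 = 12 left.
November 1912 has 30 days; 30 − 12 = 18 → November 18, 1912.

November 18, 1912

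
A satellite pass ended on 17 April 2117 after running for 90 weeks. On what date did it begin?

July 27, 2115

Counting back 90 weeks = 630 days from April 17, 2117.
Going back 17 days from April 17, 2117 reaches the end of the previous month; 630 − 17 = 613 left.
March 2117 has 31 days: 613 − 31 = 582 left.
February 2117 has 28 days (2117 is not a leap year): 582 − 28 = 554 left.
January 2117 has 31 days: 554 − 31 = 523 left.
December 2116 has 31 days: 523 − 31 = 492 left.
November 2116 has 30 days: 492 − 30 = 462 left.
October 2116 has 31 days: 462 − 31 = 431 left.
September 2116 has 30 days: 431 − 30 = 401 left.
August 2116 has 31 days: 401 − 31 = 370 left.
July 2116 has 31 days: 370 − 31 = 339 left.
June 2116 has 30 days: 339 − 30 = 309 left.
May 2116 has 31 days: 309 − 31 = 278 left.
April 2116 has 30 days: 278 − 30 = 248 left.
March 2116 has 31 days: 248 − 31 = 217 left.
February 2116 has 29 days (2116 is a leap year): 217 − 29 = 188 left.
January 2116 has 31 days: 188 − 31 = 157 left.
December 2115 has 31 days: 157 − 31 = 126 left.
November 2115 has 30 days: 126 − 30 = 96 left.
October 2115 has 31 days: 96 − 31 = 65 left.
September 2115 has 30 days: 65 − 30 = 35 left.
August 2115 has 31 days: 35 − 31 = 4 left.
July 2115 has 31 days; 31 − 4 = 27 → July 27, 2115.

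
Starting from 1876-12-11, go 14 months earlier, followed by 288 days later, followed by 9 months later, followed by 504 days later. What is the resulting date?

September 11, 1878

Counting back 14 months from December 11, 1876:
month 12 − 14 = -2, which is month 10 of year 1875 → October 1875.
Day 11 is valid in October, giving October 11, 1875.
Counting forward 288 days from October 11, 1875:
October has 31 days, so 31 − 11 = 20 days remain after October 11, 1875; 288 − 20 = 268 left.
November 1875 has 30 days: 268 − 30 = 238 left.
December 1875 has 31 days: 238 − 31 = 207 left.
January 1876 has 31 days: 207 − 31 = 176 left.
February 1876 has 29 days (1876 is a leap year): 176 − 29 = 147 left.
March 1876 has 31 days: 147 − 31 = 116 left.
April 1876 has 30 days: 116 − 30 = 86 left.
May 1876 has 31 days: 86 − 31 = 55 left.
June 1876 has 30 days: 55 − 30 = 25 left.
25 days into July 1876 → July 25, 1876.
Counting forward 9 months from July 25, 1876:
month 7 + 9 = 16, which is month 4 of year 1877 → April 1877.
Day 25 is valid in April, giving April 25, 1877.
Adding 504 days from April 25, 1877:
April has 30 days, so 30 − 25 = 5 days remain after April 25, 1877; 504 − 5 = 499 left.
May 1877 has 31 days: 499 − 31 = 468 left.
June 1877 has 30 days: 468 − 30 = 438 left.
July 1877 has 31 days: 438 − 31 = 407 left.
August 1877 has 31 days: 407 − 31 = 376 left.
September 1877 has 30 days: 376 − 30 = 346 left.
October 1877 has 31 days: 346 − 31 = 315 left.
November 1877 has 30 days: 315 − 30 = 285 left.
December 1877 has 31 days: 285 − 31 = 254 left.
January 1878 has 31 days: 254 − 31 = 223 left.
February 1878 has 28 days (1878 is not a leap year): 223 − 28 = 195 left.
March 1878 has 31 days: 195 − 31 = 164 left.
April 1878 has 30 days: 164 − 30 = 134 left.
May 1878 has 31 days: 134 − 31 = 103 left.
June 1878 has 30 days: 103 − 30 = 73 left.
July 1878 has 31 days: 73 − 31 = 42 left.
August 1878 has 31 days: 42 − 31 = 11 left.
11 days into September 1878 → September 11, 1878.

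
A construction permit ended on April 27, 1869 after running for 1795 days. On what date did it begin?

May 28, 1864

Counting back 1795 days from April 27, 1869.
Going back 27 days from April 27, 1869 reaches the end of the previous month; 1795 − 27 = 1768 left.
March 1869 has 31 days: 1768 − 31 = 1737 left.
February 1869 has 28 days (1869 is not a leap year): 1737 − 28 = 1709 left.
January 1869 has 31 days: 1709 − 31 = 1678 left.
December 1868 has 31 days: 1678 − 31 = 1647 left.
November 1868 has 30 days: 1647 − 30 = 1617 left.
October 1868 has 31 days: 1617 − 31 = 1586 left.
September 1868 has 30 days: 1586 − 30 = 1556 left.
August 1868 has 31 days: 1556 − 31 = 1525 left.
July 1868 has 31 days: 1525 − 31 = 1494 left.
June 1868 has 30 days: 1494 − 30 = 1464 left.
May 1868 has 31 days: 1464 − 31 = 1433 left.
April 1868 has 30 days: 1433 − 30 = 1403 left.
March 1868 has 31 days: 1403 − 31 = 1372 left.
February 1868 has 29 days (1868 is a leap year): 1372 − 29 = 1343 left.
January 1868 has 31 days: 1343 − 31 = 1312 left.
December 1867 has 31 days: 1312 − 31 = 1281 left.
November 1867 has 30 days: 1281 − 30 = 1251 left.
October 1867 has 31 days: 1251 − 31 = 1220 left.
September 1867 has 30 days: 1220 − 30 = 1190 left.
August 1867 has 31 days: 1190 − 31 = 1159 left.
July 1867 has 31 days: 1159 − 31 = 1128 left.
June 1867 has 30 days: 1128 − 30 = 1098 left.
May 1867 has 31 days: 1098 − 31 = 1067 left.
April 1867 has 30 days: 1067 − 30 = 1037 left.
March 1867 has 31 days: 1037 − 31 = 1006 left.
February 1867 has 28 days (1867 is not a leap year): 1006 − 28 = 978 left.
January 1867 has 31 days: 978 − 31 = 947 left.
December 1866 has 31 days: 947 − 31 = 916 left.
November 1866 has 30 days: 916 − 30 = 886 left.
October 1866 has 31 days: 886 − 31 = 855 left.
September 1866 has 30 days: 855 − 30 = 825 left.
August 1866 has 31 days: 825 − 31 = 794 left.
July 1866 has 31 days: 794 − 31 = 763 left.
June 1866 has 30 days: 763 − 30 = 733 left.
May 1866 has 31 days: 733 − 31 = 702 left.
April 1866 has 30 days: 702 − 30 = 672 left.
March 1866 has 31 days: 672 − 31 = 641 left.
February 1866 has 28 days (1866 is not a leap year): 641 − 28 = 613 left.
January 1866 has 31 days: 613 − 31 = 582 left.
December 1865 has 31 days: 582 − 31 = 551 left.
November 1865 has 30 days: 551 − 30 = 521 left.
October 1865 has 31 days: 521 − 31 = 490 left.
September 1865 has 30 days: 490 − 30 = 460 left.
August 1865 has 31 days: 460 − 31 = 429 left.
July 1865 has 31 days: 429 − 31 = 398 left.
June 1865 has 30 days: 398 − 30 = 368 left.
May 1865 has 31 days: 368 − 31 = 337 left.
April 1865 has 30 days: 337 − 30 = 307 left.
March 1865 has 31 days: 307 − 31 = 276 left.
February 1865 has 28 days (1865 is not a leap year): 276 − 28 = 248 left.
January 1865 has 31 days: 248 − 31 = 217 left.
December 1864 has 31 days: 217 − 31 = 186 left.
November 1864 has 30 days: 186 − 30 = 156 left.
October 1864 has 31 days: 156 − 31 = 125 left.
September 1864 has 30 days: 125 − 30 = 95 left.
August 1864 has 31 days: 95 − 31 = 64 left.
July 1864 has 31 days: 64 − 31 = 33 left.
June 1864 has 30 days: 33 − 30 = 3 left.
May 1864 has 31 days; 31 − 3 = 28 → May 28, 1864.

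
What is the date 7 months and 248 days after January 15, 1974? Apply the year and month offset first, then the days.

April 20, 1975

Adding 7 months and 248 days from January 15, 1974: first the month/year part, then the days.
month 1 + 7 = 8 → August 1974.
Day 15 is valid in August, giving August 15, 1974.
Now add 248 days from August 15, 1974.
August has 31 days, so 31 − 15 = 16 days remain after August 15, 1974; 248 − 16 = 232 left.
September 1974 has 30 days: 232 − 30 = 202 left.
October 1974 has 31 days: 202 − 31 = 171 left.
November 1974 has 30 days: 171 − 30 = 141 left.
December 1974 has 31 days: 141 − 31 = 110 left.
January 1975 has 31 days: 110 − 31 = 79 left.
February 1975 has 28 days (1975 is not a leap year): 79 − 28 = 51 left.
March 1975 has 31 days: 51 − 31 = 20 left.
20 days into April 1975 → April 20, 1975.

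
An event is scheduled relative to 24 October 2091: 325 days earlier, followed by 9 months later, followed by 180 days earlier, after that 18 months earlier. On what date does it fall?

September 7, 2089

Subtracting 325 days from October 24, 2091:
Going back 24 days from October 24, 2091 reaches the end of the previous month; 325 − 24 = 301 left.
September 2091 has 30 days: 301 − 30 = 271 left.
August 2091 has 31 days: 271 − 31 = 240 left.
July 2091 has 31 days: 240 − 31 = 209 left.
June 2091 has 30 days: 209 − 30 = 179 left.
May 2091 has 31 days: 179 − 31 = 148 left.
April 2091 has 30 days: 148 − 30 = 118 left.
March 2091 has 31 days: 118 − 31 = 87 left.
February 2091 has 28 days (2091 is not a leap year): 87 − 28 = 59 left.
January 2091 has 31 days: 59 − 31 = 28 left.
December 2090 has 31 days; 31 − 28 = 3 → December 3, 2090.
Counting forward 9 months from December 3, 2090:
month 12 + 9 = 21, which is month 9 of year 2091 → September 2091.
Day 3 is valid in September, giving September 3, 2091.
Going back 180 days from September 3, 2091:
Going back 3 days from September 3, 2091 reaches the end of the previous month; 180 − 3 = 177 left.
August 2091 has 31 days: 177 − 31 = 146 left.
July 2091 has 31 days: 146 − 31 = 115 left.
June 2091 has 30 days: 115 − 30 = 85 left.
May 2091 has 31 days: 85 − 31 = 54 left.
April 2091 has 30 days: 54 − 30 = 24 left.
March 2091 has 31 days; 31 − 24 = 7 → March 7, 2091.
Going back 18 months from March 7, 2091:
month 3 − 18 = -15, which is month 9 of year 2089 → September 2089.
Day 7 is valid in September, giving September 7, 2089.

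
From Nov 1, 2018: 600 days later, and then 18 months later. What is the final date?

Counting forward 600 days from November 1, 2018:
November has 30 days, so 30 − 1 = 29 days remain after November 1, 2018; 600 − 29 = 571 left.
December 2018 has 31 days: 571 − 31 = 540 left.
January 2019 has 31 days: 540 − 31 = 509 left.
February 2019 has 28 days (2019 is not a leap year): 509 − 28 = 481 left.
March 2019 has 31 days: 481 − 31 = 450 left.
April 2019 has 30 days: 450 − 30 = 420 left.
May 2019 has 31 days: 420 − 31 = 389 left.
June 2019 has 30 days: 389 − 30 = 359 left.
July 2019 has 31 days: 359 − 31 = 328 left.
August 2019 has 31 days: 328 − 31 = 297 left.
September 2019 has 30 days: 297 − 30 = 267 left.
October 2019 has 31 days: 267 − 31 = 236 left.
November 2019 has 30 days: 236 − 30 = 206 left.
December 2019 has 31 days: 206 − 31 = 175 left.
January 2020 has 31 days: 175 − 31 = 144 left.
February 2020 has 29 days (2020 is a leap year): 144 − 29 = 115 left.
March 2020 has 31 days: 115 − 31 = 84 left.
April 2020 has 30 days: 84 − 30 = 54 left.
May 2020 has 31 days: 54 − 31 = 23 left.
23 days into June 2020 → June 23, 2020.
Counting forward 18 months from June 23, 2020:
month 6 + 18 = 24, which is month 12 of year 2021 → December 2021.
Day 23 is valid in December, giving December 23, 2021.

December 23, 2021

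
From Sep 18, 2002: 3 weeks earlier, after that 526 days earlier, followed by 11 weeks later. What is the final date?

Subtracting 3 weeks (= 21 days) from September 18, 2002:
Going back 18 days from September 18, 2002 reaches the end of the previous month; 21 − 18 = 3 left.
August 2002 has 31 days; 31 − 3 = 28 → August 28, 2002.
Counting back 526 days from August 28, 2002:
Going back 28 days from August 28, 2002 reaches the end of the previous month; 526 − 28 = 498 left.
July 2002 has 31 days: 498 − 31 = 467 left.
June 2002 has 30 days: 467 − 30 = 437 left.
May 2002 has 31 days: 437 − 31 = 406 left.
April 2002 has 30 days: 406 − 30 = 376 left.
March 2002 has 31 days: 376 − 31 = 345 left.
February 2002 has 28 days (2002 is not a leap year): 345 − 28 = 317 left.
January 2002 has 31 days: 317 − 31 = 286 left.
December 2001 has 31 days: 286 − 31 = 255 left.
November 2001 has 30 days: 255 − 30 = 225 left.
October 2001 has 31 days: 225 − 31 = 194 left.
September 2001 has 30 days: 194 − 30 = 164 left.
August 2001 has 31 days: 164 − 31 = 133 left.
July 2001 has 31 days: 133 − 31 = 102 left.
June 2001 has 30 days: 102 − 30 = 72 left.
May 2001 has 31 days: 72 − 31 = 41 left.
April 2001 has 30 days: 41 − 30 = 11 left.
March 2001 has 31 days; 31 − 11 = 20 → March 20, 2001.
Advancing 11 weeks (= 77 days) from March 20, 2001:
March has 31 days, so 31 − 20 = 11 days remain after March 20, 2001; 77 − 11 = 66 left.
April 2001 has 30 days: 66 − 30 = 36 left.
May 2001 has 31 days: 36 − 31 = 5 left.
5 days into June 2001 → June 5, 2001.

June 5, 2001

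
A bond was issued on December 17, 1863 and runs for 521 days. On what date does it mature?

May 21, 1865

Adding 521 days from December 17, 1863.
December has 31 days, so 31 − 17 = 14 days remain after December 17, 1863; 521 − 14 = 507 left.
January 1864 has 31 days: 507 − 31 = 476 left.
February 1864 has 29 days (1864 is a leap year): 476 − 29 = 447 left.
March 1864 has 31 days: 447 − 31 = 416 left.
April 1864 has 30 days: 416 − 30 = 386 left.
May 1864 has 31 days: 386 − 31 = 355 left.
June 1864 has 30 days: 355 − 30 = 325 left.
July 1864 has 31 days: 325 − 31 = 294 left.
August 1864 has 31 days: 294 − 31 = 263 left.
September 1864 has 30 days: 263 − 30 = 233 left.
October 1864 has 31 days: 233 − 31 = 202 left.
November 1864 has 30 days: 202 − 30 = 172 left.
December 1864 has 31 days: 172 − 31 = 141 left.
January 1865 has 31 days: 141 − 31 = 110 left.
February 1865 has 28 days (1865 is not a leap year): 110 − 28 = 82 left.
March 1865 has 31 days: 82 − 31 = 51 left.
April 1865 has 30 days: 51 − 30 = 21 left.
21 days into May 1865 → May 21, 1865.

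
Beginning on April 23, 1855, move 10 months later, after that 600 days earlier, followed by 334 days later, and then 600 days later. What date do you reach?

January 22, 1857

Advancing 10 months from April 23, 1855:
month 4 + 10 = 14, which is month 2 of year 1856 → February 1856.
Day 23 is valid in February, giving February 23, 1856.
Subtracting 600 days from February 23, 1856:
Going back 23 days from February 23, 1856 reaches the end of the previous month; 600 − 23 = 577 left.
January 1856 has 31 days: 577 − 31 = 546 left.
December 1855 has 31 days: 546 − 31 = 515 left.
November 1855 has 30 days: 515 − 30 = 485 left.
October 1855 has 31 days: 485 − 31 = 454 left.
September 1855 has 30 days: 454 − 30 = 424 left.
August 1855 has 31 days: 424 − 31 = 393 left.
July 1855 has 31 days: 393 − 31 = 362 left.
June 1855 has 30 days: 362 − 30 = 332 left.
May 1855 has 31 days: 332 − 31 = 301 left.
April 1855 has 30 days: 301 − 30 = 271 left.
March 1855 has 31 days: 271 − 31 = 240 left.
February 1855 has 28 days (1855 is not a leap year): 240 − 28 = 212 left.
January 1855 has 31 days: 212 − 31 = 181 left.
December 1854 has 31 days: 181 − 31 = 150 left.
November 1854 has 30 days: 150 − 30 = 120 left.
October 1854 has 31 days: 120 − 31 = 89 left.
September 1854 has 30 days: 89 − 30 = 59 left.
August 1854 has 31 days: 59 − 31 = 28 left.
July 1854 has 31 days; 31 − 28 = 3 → July 3, 1854.
Advancing 334 days from July 3, 1854:
July has 31 days, so 31 − 3 = 28 days remain after July 3, 1854; 334 − 28 = 306 left.
August 1854 has 31 days: 306 − 31 = 275 left.
September 1854 has 30 days: 275 − 30 = 245 left.
October 1854 has 31 days: 245 − 31 = 214 left.
November 1854 has 30 days: 214 − 30 = 184 left.
December 1854 has 31 days: 184 − 31 = 153 left.
January 1855 has 31 days: 153 − 31 = 122 left.
February 1855 has 28 days (1855 is not a leap year): 122 − 28 = 94 left.
March 1855 has 31 days: 94 − 31 = 63 left.
April 1855 has 30 days: 63 − 30 = 33 left.
May 1855 has 31 days: 33 − 31 = 2 left.
2 days into June 1855 → June 2, 1855.
Adding 600 days from June 2, 1855:
June has 30 days, so 30 − 2 = 28 days remain after June 2, 1855; 600 − 28 = 572 left.
July 1855 has 31 days: 572 − 31 = 541 left.
August 1855 has 31 days: 541 − 31 = 510 left.
September 1855 has 30 days: 510 − 30 = 480 left.
October 1855 has 31 days: 480 − 31 = 449 left.
November 1855 has 30 days: 449 − 30 = 419 left.
December 1855 has 31 days: 419 − 31 = 388 left.
January 1856 has 31 days: 388 − 31 = 357 left.
February 1856 has 29 days (1856 is a leap year): 357 − 29 = 328 left.
March 1856 has 31 days: 328 − 31 = 297 left.
April 1856 has 30 days: 297 − 30 = 267 left.
May 1856 has 31 days: 267 − 31 = 236 left.
June 1856 has 30 days: 236 − 30 = 206 left.
July 1856 has 31 days: 206 − 31 = 175 left.
August 1856 has 31 days: 175 − 31 = 144 left.
September 1856 has 30 days: 144 − 30 = 114 left.
October 1856 has 31 days: 114 − 31 = 83 left.
November 1856 has 30 days: 83 − 30 = 53 left.
December 1856 has 31 days: 53 − 31 = 22 left.
22 days into January 1857 → January 22, 1857.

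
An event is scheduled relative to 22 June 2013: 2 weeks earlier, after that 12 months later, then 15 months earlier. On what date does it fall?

Going back 2 weeks (= 14 days) from June 22, 2013:
22 − 14 = 8, still in June 2013.
Adding 12 months from June 8, 2013:
month 6 + 12 = 18, which is month 6 of year 2014 → June 2014.
Day 8 is valid in June, giving June 8, 2014.
Counting back 15 months from June 8, 2014:
month 6 − 15 = -9, which is month 3 of year 2013 → March 2013.
Day 8 is valid in March, giving March 8, 2013.

March 8, 2013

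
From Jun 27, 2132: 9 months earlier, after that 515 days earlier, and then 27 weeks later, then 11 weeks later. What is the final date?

January 21, 2131

Going back 9 months from June 27, 2132:
month 6 − 9 = -3, which is month 9 of year 2131 → September 2131.
Day 27 is valid in September, giving September 27, 2131.
Counting back 515 days from September 27, 2131:
Going back 27 days from September 27, 2131 reaches the end of the previous month; 515 − 27 = 488 left.
August 2131 has 31 days: 488 − 31 = 457 left.
July 2131 has 31 days: 457 − 31 = 426 left.
June 2131 has 30 days: 426 − 30 = 396 left.
May 2131 has 31 days: 396 − 31 = 365 left.
April 2131 has 30 days: 365 − 30 = 335 left.
March 2131 has 31 days: 335 − 31 = 304 left.
February 2131 has 28 days (2131 is not a leap year): 304 − 28 = 276 left.
January 2131 has 31 days: 276 − 31 = 245 left.
December 2130 has 31 days: 245 − 31 = 214 left.
November 2130 has 30 days: 214 − 30 = 184 left.
October 2130 has 31 days: 184 − 31 = 153 left.
September 2130 has 30 days: 153 − 30 = 123 left.
August 2130 has 31 days: 123 − 31 = 92 left.
July 2130 has 31 days: 92 − 31 = 61 left.
June 2130 has 30 days: 61 − 30 = 31 left.
May 2130 has 31 days: 31 − 31 = 0 left.
April 2130 has 30 days; 30 − 0 = 30 → April 30, 2130.
Advancing 27 weeks (= 189 days) from April 30, 2130:
April has 30 days, so 30 − 30 = 0 days remain after April 30, 2130; 189 − 0 = 189 left.
May 2130 has 31 days: 189 − 31 = 158 left.
June 2130 has 30 days: 158 − 30 = 128 left.
July 2130 has 31 days: 128 − 31 = 97 left.
August 2130 has 31 days: 97 − 31 = 66 left.
September 2130 has 30 days: 66 − 30 = 36 left.
October 2130 has 31 days: 36 − 31 = 5 left.
5 days into November 2130 → November 5, 2130.
Counting forward 11 weeks (= 77 days) from November 5, 2130:
November has 30 days, so 30 − 5 = 25 days remain after November 5, 2130; 77 − 25 = 52 left.
December 2130 has 31 days: 52 − 31 = 21 left.
21 days into January 2131 → January 21, 2131.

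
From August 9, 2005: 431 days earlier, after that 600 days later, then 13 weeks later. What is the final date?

April 26, 2006

Counting back 431 days from August 9, 2005:
Going back 9 days from August 9, 2005 reaches the end of the previous month; 431 − 9 = 422 left.
July 2005 has 31 days: 422 − 31 = 391 left.
June 2005 has 30 days: 391 − 30 = 361 left.
May 2005 has 31 days: 361 − 31 = 330 left.
April 2005 has 30 days: 330 − 30 = 300 left.
March 2005 has 31 days: 300 − 31 = 269 left.
February 2005 has 28 days (2005 is not a leap year): 269 − 28 = 241 left.
January 2005 has 31 days: 241 − 31 = 210 left.
December 2004 has 31 days: 210 − 31 = 179 left.
November 2004 has 30 days: 179 − 30 = 149 left.
October 2004 has 31 days: 149 − 31 = 118 left.
September 2004 has 30 days: 118 − 30 = 88 left.
August 2004 has 31 days: 88 − 31 = 57 left.
July 2004 has 31 days: 57 − 31 = 26 left.
June 2004 has 30 days; 30 − 26 = 4 → June 4, 2004.
Counting forward 600 days from June 4, 2004:
June has 30 days, so 30 − 4 = 26 days remain after June 4, 2004; 600 − 26 = 574 left.
July 2004 has 31 days: 574 − 31 = 543 left.
August 2004 has 31 days: 543 − 31 = 512 left.
September 2004 has 30 days: 512 − 30 = 482 left.
October 2004 has 31 days: 482 − 31 = 451 left.
November 2004 has 30 days: 451 − 30 = 421 left.
December 2004 has 31 days: 421 − 31 = 390 left.
January 2005 has 31 days: 390 − 31 = 359 left.
February 2005 has 28 days (2005 is not a leap year): 359 − 28 = 331 left.
March 2005 has 31 days: 331 − 31 = 300 left.
April 2005 has 30 days: 300 − 30 = 270 left.
May 2005 has 31 days: 270 − 31 = 239 left.
June 2005 has 30 days: 239 − 30 = 209 left.
July 2005 has 31 days: 209 − 31 = 178 left.
August 2005 has 31 days: 178 − 31 = 147 left.
September 2005 has 30 days: 147 − 30 = 117 left.
October 2005 has 31 days: 117 − 31 = 86 left.
November 2005 has 30 days: 86 − 30 = 56 left.
December 2005 has 31 days: 56 − 31 = 25 left.
25 days into January 2006 → January 25, 2006.
Advancing 13 weeks (= 91 days) from January 25, 2006:
January has 31 days, so 31 − 25 = 6 days remain after January 25, 2006; 91 − 6 = 85 left.
February 2006 has 28 days (2006 is not a leap year): 85 − 28 = 57 left.
March 2006 has 31 days: 57 − 31 = 26 left.
26 days into April 2006 → April 26, 2006.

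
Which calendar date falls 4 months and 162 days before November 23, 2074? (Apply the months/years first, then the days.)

Subtracting 4 months and 162 days from November 23, 2074: first the month/year part, then the days.
month 11 − 4 = 7 → July 2074.
Day 23 is valid in July, giving July 23, 2074.
Now subtract 162 days from July 23, 2074.
Going back 23 days from July 23, 2074 reaches the end of the previous month; 162 − 23 = 139 left.
June 2074 has 30 days: 139 − 30 = 109 left.
May 2074 has 31 days: 109 − 31 = 78 left.
April 2074 has 30 days: 78 − 30 = 48 left.
March 2074 has 31 days: 48 − 31 = 17 left.
February 2074 has 28 days; 28 − 17 = 11 → February 11, 2074.

February 11, 2074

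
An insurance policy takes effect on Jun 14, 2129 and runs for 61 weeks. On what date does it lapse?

Adding 61 weeks = 427 days from June 14, 2129.
June has 30 days, so 30 − 14 = 16 days remain after June 14, 2129; 427 − 16 = 411 left.
July 2129 has 31 days: 411 − 31 = 380 left.
August 2129 has 31 days: 380 − 31 = 349 left.
September 2129 has 30 days: 349 − 30 = 319 left.
October 2129 has 31 days: 319 − 31 = 288 left.
November 2129 has 30 days: 288 − 30 = 258 left.
December 2129 has 31 days: 258 − 31 = 227 left.
January 2130 has 31 days: 227 − 31 = 196 left.
February 2130 has 28 days (2130 is not a leap year): 196 − 28 = 168 left.
March 2130 has 31 days: 168 − 31 = 137 left.
April 2130 has 30 days: 137 − 30 = 107 left.
May 2130 has 31 days: 107 − 31 = 76 left.
June 2130 has 30 days: 76 − 30 = 46 left.
July 2130 has 31 days: 46 − 31 = 15 left.
15 days into August 2130 → August 15, 2130.

August 15, 2130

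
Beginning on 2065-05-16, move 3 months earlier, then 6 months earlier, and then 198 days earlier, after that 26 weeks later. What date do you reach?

Subtracting 3 months from May 16, 2065:
month 5 − 3 = 2 → February 2065.
Day 16 is valid in February, giving February 16, 2065.
Subtracting 6 months from February 16, 2065:
month 2 − 6 = -4, which is month 8 of year 2064 → August 2064.
Day 16 is valid in August, giving August 16, 2064.
Counting back 198 days from August 16, 2064:
Going back 16 days from August 16, 2064 reaches the end of the previous month; 198 − 16 = 182 left.
July 2064 has 31 days: 182 − 31 = 151 left.
June 2064 has 30 days: 151 − 30 = 121 left.
May 2064 has 31 days: 121 − 31 = 90 left.
April 2064 has 30 days: 90 − 30 = 60 left.
March 2064 has 31 days: 60 − 31 = 29 left.
February 2064 has 29 days (2064 is a leap year): 29 − 29 = 0 left.
January 2064 has 31 days; 31 − 0 = 31 → January 31, 2064.
Counting forward 26 weeks (= 182 days) from January 31, 2064:
January has 31 days, so 31 − 31 = 0 days remain after January 31, 2064; 182 − 0 = 182 left.
February 2064 has 29 days (2064 is a leap year): 182 − 29 = 153 left.
March 2064 has 31 days: 153 − 31 = 122 left.
April 2064 has 30 days: 122 − 30 = 92 left.
May 2064 has 31 days: 92 − 31 = 61 left.
June 2064 has 30 days: 61 − 30 = 31 left.
31 days into July 2064 → July 31, 2064.

July 31, 2064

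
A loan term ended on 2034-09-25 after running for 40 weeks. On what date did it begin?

Subtracting 40 weeks = 280 days from September 25, 2034.
Going back 25 days from September 25, 2034 reaches the end of the previous month; 280 − 25 = 255 left.
August 2034 has 31 days: 255 − 31 = 224 left.
July 2034 has 31 days: 224 − 31 = 193 left.
June 2034 has 30 days: 193 − 30 = 163 left.
May 2034 has 31 days: 163 − 31 = 132 left.
April 2034 has 30 days: 132 − 30 = 102 left.
March 2034 has 31 days: 102 − 31 = 71 left.
February 2034 has 28 days (2034 is not a leap year): 71 − 28 = 43 left.
January 2034 has 31 days: 43 − 31 = 12 left.
December 2033 has 31 days; 31 − 12 = 19 → December 19, 2033.

December 19, 2033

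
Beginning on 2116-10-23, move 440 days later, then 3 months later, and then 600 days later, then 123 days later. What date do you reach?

March 29, 2120

Adding 440 days from October 23, 2116:
October has 31 days, so 31 − 23 = 8 days remain after October 23, 2116; 440 − 8 = 432 left.
November 2116 has 30 days: 432 − 30 = 402 left.
December 2116 has 31 days: 402 − 31 = 371 left.
January 2117 has 31 days: 371 − 31 = 340 left.
February 2117 has 28 days (2117 is not a leap year): 340 − 28 = 312 left.
March 2117 has 31 days: 312 − 31 = 281 left.
April 2117 has 30 days: 281 − 30 = 251 left.
May 2117 has 31 days: 251 − 31 = 220 left.
June 2117 has 30 days: 220 − 30 = 190 left.
July 2117 has 31 days: 190 − 31 = 159 left.
August 2117 has 31 days: 159 − 31 = 128 left.
September 2117 has 30 days: 128 − 30 = 98 left.
October 2117 has 31 days: 98 − 31 = 67 left.
November 2117 has 30 days: 67 − 30 = 37 left.
December 2117 has 31 days: 37 − 31 = 6 left.
6 days into January 2118 → January 6, 2118.
Counting forward 3 months from January 6, 2118:
month 1 + 3 = 4 → April 2118.
Day 6 is valid in April, giving April 6, 2118.
Counting forward 600 days from April 6, 2118:
April has 30 days, so 30 − 6 = 24 days remain after April 6, 2118; 600 − 24 = 576 left.
May 2118 has 31 days: 576 − 31 = 545 left.
June 2118 has 30 days: 545 − 30 = 515 left.
July 2118 has 31 days: 515 − 31 = 484 left.
August 2118 has 31 days: 484 − 31 = 453 left.
September 2118 has 30 days: 453 − 30 = 423 left.
October 2118 has 31 days: 423 − 31 = 392 left.
November 2118 has 30 days: 392 − 30 = 362 left.
December 2118 has 31 days: 362 − 31 = 331 left.
January 2119 has 31 days: 331 − 31 = 300 left.
February 2119 has 28 days (2119 is not a leap year): 300 − 28 = 272 left.
March 2119 has 31 days: 272 − 31 = 241 left.
April 2119 has 30 days: 241 − 30 = 211 left.
May 2119 has 31 days: 211 − 31 = 180 left.
June 2119 has 30 days: 180 − 30 = 150 left.
July 2119 has 31 days: 150 − 31 = 119 left.
August 2119 has 31 days: 119 − 31 = 88 left.
September 2119 has 30 days: 88 − 30 = 58 left.
October 2119 has 31 days: 58 − 31 = 27 left.
27 days into November 2119 → November 27, 2119.
Advancing 123 days from November 27, 2119:
November has 30 days, so 30 − 27 = 3 days remain after November 27, 2119; 123 − 3 = 120 left.
December 2119 has 31 days: 120 − 31 = 89 left.
January 2120 has 31 days: 89 − 31 = 58 left.
February 2120 has 29 days (2120 is a leap year): 58 − 29 = 29 left.
29 days into March 2120 → March 29, 2120.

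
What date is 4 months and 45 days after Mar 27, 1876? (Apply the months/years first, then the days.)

Adding 4 months and 45 days from March 27, 1876: first the month/year part, then the days.
month 3 + 4 = 7 → July 1876.
Day 27 is valid in July, giving July 27, 1876.
Now add 45 days from July 27, 1876.
July has 31 days, so 31 − 27 = 4 days remain after July 27, 1876; 45 − 4 = 41 left.
August 1876 has 31 days: 41 − 31 = 10 left.
10 days into September 1876 → September 10, 1876.

September 10, 1876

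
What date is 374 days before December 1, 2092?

November 23, 2091

Counting back 374 days from December 1, 2092.
Going back 1 day from December 1, 2092 reaches the end of the previous month; 374 − 1 = 373 left.
November 2092 has 30 days: 373 − 30 = 343 left.
October 2092 has 31 days: 343 − 31 = 312 left.
September 2092 has 30 days: 312 − 30 = 282 left.
August 2092 has 31 days: 282 − 31 = 251 left.
July 2092 has 31 days: 251 − 31 = 220 left.
June 2092 has 30 days: 220 − 30 = 190 left.
May 2092 has 31 days: 190 − 31 = 159 left.
April 2092 has 30 days: 159 − 30 = 129 left.
March 2092 has 31 days: 129 − 31 = 98 left.
February 2092 has 29 days (2092 is a leap year): 98 − 29 = 69 left.
January 2092 has 31 days: 69 − 31 = 38 left.
December 2091 has 31 days: 38 − 31 = 7 left.
November 2091 has 30 days; 30 − 7 = 23 → November 23, 2091.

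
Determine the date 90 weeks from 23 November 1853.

Counting forward 90 weeks = 630 days from November 23, 1853.
November has 30 days, so 30 − 23 = 7 days remain after November 23, 1853; 630 − 7 = 623 left.
December 1853 has 31 days: 623 − 31 = 592 left.
January 1854 has 31 days: 592 − 31 = 561 left.
February 1854 has 28 days (1854 is not a leap year): 561 − 28 = 533 left.
March 1854 has 31 days: 533 − 31 = 502 left.
April 1854 has 30 days: 502 − 30 = 472 left.
May 1854 has 31 days: 472 − 31 = 441 left.
June 1854 has 30 days: 441 − 30 = 411 left.
July 1854 has 31 days: 411 − 31 = 380 left.
August 1854 has 31 days: 380 − 31 = 349 left.
September 1854 has 30 days: 349 − 30 = 319 left.
October 1854 has 31 days: 319 − 31 = 288 left.
November 1854 has 30 days: 288 − 30 = 258 left.
December 1854 has 31 days: 258 − 31 = 227 left.
January 1855 has 31 days: 227 − 31 = 196 left.
February 1855 has 28 days (1855 is not a leap year): 196 − 28 = 168 left.
March 1855 has 31 days: 168 − 31 = 137 left.
April 1855 has 30 days: 137 − 30 = 107 left.
May 1855 has 31 days: 107 − 31 = 76 left.
June 1855 has 30 days: 76 − 30 = 46 left.
July 1855 has 31 days: 46 − 31 = 15 left.
15 days into August 1855 → August 15, 1855.

August 15, 1855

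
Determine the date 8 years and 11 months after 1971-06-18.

Advancing 8 years and 11 months from June 18, 1971.
+8 years → 1979; month 6 + 11 = 17, which is month 5 of year 1980 → May 1980.
Day 18 is valid in May, giving May 18, 1980.

May 18, 1980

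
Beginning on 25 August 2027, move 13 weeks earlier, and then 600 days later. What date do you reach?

Going back 13 weeks (= 91 days) from August 25, 2027:
Going back 25 days from August 25, 2027 reaches the end of the previous month; 91 − 25 = 66 left.
July 2027 has 31 days: 66 − 31 = 35 left.
June 2027 has 30 days: 35 − 30 = 5 left.
May 2027 has 31 days; 31 − 5 = 26 → May 26, 2027.
Adding 600 days from May 26, 2027:
May has 31 days, so 31 − 26 = 5 days remain after May 26, 2027; 600 − 5 = 595 left.
June 2027 has 30 days: 595 − 30 = 565 left.
July 2027 has 31 days: 565 − 31 = 534 left.
August 2027 has 31 days: 534 − 31 = 503 left.
September 2027 has 30 days: 503 − 30 = 473 left.
October 2027 has 31 days: 473 − 31 = 442 left.
November 2027 has 30 days: 442 − 30 = 412 left.
December 2027 has 31 days: 412 − 31 = 381 left.
January 2028 has 31 days: 381 − 31 = 350 left.
February 2028 has 29 days (2028 is a leap year): 350 − 29 = 321 left.
March 2028 has 31 days: 321 − 31 = 290 left.
April 2028 has 30 days: 290 − 30 = 260 left.
May 2028 has 31 days: 260 − 31 = 229 left.
June 2028 has 30 days: 229 − 30 = 199 left.
July 2028 has 31 days: 199 − 31 = 168 left.
August 2028 has 31 days: 168 − 31 = 137 left.
September 2028 has 30 days: 137 − 30 = 107 left.
October 2028 has 31 days: 107 − 31 = 76 left.
November 2028 has 30 days: 76 − 30 = 46 left.
December 2028 has 31 days: 46 − 31 = 15 left.
15 days into January 2029 → January 15, 2029.

January 15, 2029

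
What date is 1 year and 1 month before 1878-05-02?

April 2, 1877

Counting back 1 year and 1 month from May 2, 1878.
-1 year → 1877; month 5 − 1 = 4 → April 1877.
Day 2 is valid in April, giving April 2, 1877.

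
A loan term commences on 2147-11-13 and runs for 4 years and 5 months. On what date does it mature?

Advancing 4 years and 5 months from November 13, 2147.
+4 years → 2151; month 11 + 5 = 16, which is month 4 of year 2152 → April 2152.
Day 13 is valid in April, giving April 13, 2152.

April 13, 2152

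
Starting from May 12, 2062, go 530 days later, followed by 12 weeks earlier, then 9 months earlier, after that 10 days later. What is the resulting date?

Adding 530 days from May 12, 2062:
May has 31 days, so 31 − 12 = 19 days remain after May 12, 2062; 530 − 19 = 511 left.
June 2062 has 30 days: 511 − 30 = 481 left.
July 2062 has 31 days: 481 − 31 = 450 left.
August 2062 has 31 days: 450 − 31 = 419 left.
September 2062 has 30 days: 419 − 30 = 389 left.
October 2062 has 31 days: 389 − 31 = 358 left.
November 2062 has 30 days: 358 − 30 = 328 left.
December 2062 has 31 days: 328 − 31 = 297 left.
January 2063 has 31 days: 297 − 31 = 266 left.
February 2063 has 28 days (2063 is not a leap year): 266 − 28 = 238 left.
March 2063 has 31 days: 238 − 31 = 207 left.
April 2063 has 30 days: 207 − 30 = 177 left.
May 2063 has 31 days: 177 − 31 = 146 left.
June 2063 has 30 days: 146 − 30 = 116 left.
July 2063 has 31 days: 116 − 31 = 85 left.
August 2063 has 31 days: 85 − 31 = 54 left.
September 2063 has 30 days: 54 − 30 = 24 left.
24 days into October 2063 → October 24, 2063.
Going back 12 weeks (= 84 days) from October 24, 2063:
Going back 24 days from October 24, 2063 reaches the end of the previous month; 84 − 24 = 60 left.
September 2063 has 30 days: 60 − 30 = 30 left.
August 2063 has 31 days; 31 − 30 = 1 → August 1, 2063.
Subtracting 9 months from August 1, 2063:
month 8 − 9 = -1, which is month 11 of year 2062 → November 2062.
Day 1 is valid in November, giving November 1, 2062.
Adding 10 days from November 1, 2062:
November has 30 days; 1 + 10 = 11, still in November.

November 11, 2062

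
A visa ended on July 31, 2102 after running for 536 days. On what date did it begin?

February 10, 2101

Going back 536 days from July 31, 2102.
Going back 31 days from July 31, 2102 reaches the end of the previous month; 536 − 31 = 505 left.
June 2102 has 30 days: 505 − 30 = 475 left.
May 2102 has 31 days: 475 − 31 = 444 left.
April 2102 has 30 days: 444 − 30 = 414 left.
March 2102 has 31 days: 414 − 31 = 383 left.
February 2102 has 28 days (2102 is not a leap year): 383 − 28 = 355 left.
January 2102 has 31 days: 355 − 31 = 324 left.
December 2101 has 31 days: 324 − 31 = 293 left.
November 2101 has 30 days: 293 − 30 = 263 left.
October 2101 has 31 days: 263 − 31 = 232 left.
September 2101 has 30 days: 232 − 30 = 202 left.
August 2101 has 31 days: 202 − 31 = 171 left.
July 2101 has 31 days: 171 − 31 = 140 left.
June 2101 has 30 days: 140 − 30 = 110 left.
May 2101 has 31 days: 110 − 31 = 79 left.
April 2101 has 30 days: 79 − 30 = 49 left.
March 2101 has 31 days: 49 − 31 = 18 left.
February 2101 has 28 days; 28 − 18 = 10 → February 10, 2101.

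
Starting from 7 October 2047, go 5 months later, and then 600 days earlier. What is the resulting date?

Counting forward 5 months from October 7, 2047:
month 10 + 5 = 15, which is month 3 of year 2048 → March 2048.
Day 7 is valid in March, giving March 7, 2048.
Subtracting 600 days from March 7, 2048:
Going back 7 days from March 7, 2048 reaches the end of the previous month; 600 − 7 = 593 left.
February 2048 has 29 days (2048 is a leap year): 593 − 29 = 564 left.
January 2048 has 31 days: 564 − 31 = 533 left.
December 2047 has 31 days: 533 − 31 = 502 left.
November 2047 has 30 days: 502 − 30 = 472 left.
October 2047 has 31 days: 472 − 31 = 441 left.
September 2047 has 30 days: 441 − 30 = 411 left.
August 2047 has 31 days: 411 − 31 = 380 left.
July 2047 has 31 days: 380 − 31 = 349 left.
June 2047 has 30 days: 349 − 30 = 319 left.
May 2047 has 31 days: 319 − 31 = 288 left.
April 2047 has 30 days: 288 − 30 = 258 left.
March 2047 has 31 days: 258 − 31 = 227 left.
February 2047 has 28 days (2047 is not a leap year): 227 − 28 = 199 left.
January 2047 has 31 days: 199 − 31 = 168 left.
December 2046 has 31 days: 168 − 31 = 137 left.
November 2046 has 30 days: 137 − 30 = 107 left.
October 2046 has 31 days: 107 − 31 = 76 left.
September 2046 has 30 days: 76 − 30 = 46 left.
August 2046 has 31 days: 46 − 31 = 15 left.
July 2046 has 31 days; 31 − 15 = 16 → July 16, 2046.

July 16, 2046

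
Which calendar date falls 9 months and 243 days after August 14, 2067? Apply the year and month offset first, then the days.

January 12, 2069

Advancing 9 months and 243 days from August 14, 2067: first the month/year part, then the days.
month 8 + 9 = 17, which is month 5 of year 2068 → May 2068.
Day 14 is valid in May, giving May 14, 2068.
Now add 243 days from May 14, 2068.
May has 31 days, so 31 − 14 = 17 days remain after May 14, 2068; 243 − 17 = 226 left.
June 2068 has 30 days: 226 − 30 = 196 left.
July 2068 has 31 days: 196 − 31 = 165 left.
August 2068 has 31 days: 165 − 31 = 134 left.
September 2068 has 30 days: 134 − 30 = 104 left.
October 2068 has 31 days: 104 − 31 = 73 left.
November 2068 has 30 days: 73 − 30 = 43 left.
December 2068 has 31 days: 43 − 31 = 12 left.
12 days into January 2069 → January 12, 2069.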